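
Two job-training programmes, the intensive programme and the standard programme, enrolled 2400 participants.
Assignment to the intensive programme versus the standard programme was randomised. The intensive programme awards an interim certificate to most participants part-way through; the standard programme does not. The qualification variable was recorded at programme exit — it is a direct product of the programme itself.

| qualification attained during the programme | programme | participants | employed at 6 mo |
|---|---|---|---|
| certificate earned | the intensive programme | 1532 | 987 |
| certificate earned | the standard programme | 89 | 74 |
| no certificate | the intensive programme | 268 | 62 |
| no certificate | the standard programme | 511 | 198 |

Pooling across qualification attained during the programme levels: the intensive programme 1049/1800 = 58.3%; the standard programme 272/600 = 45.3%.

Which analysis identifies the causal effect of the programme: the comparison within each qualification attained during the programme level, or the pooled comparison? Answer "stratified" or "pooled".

pooled

Qualification attained during the programme is recorded after the programme and is itself shifted by it — it sits on the causal path from programme to outcome. Conditioning on a mediator would strip out part of the effect we want; the pooled comparison gives the total causal effect.
Pooled: the intensive programme 58.3% vs the standard programme 45.3%; the intensive programme is higher overall.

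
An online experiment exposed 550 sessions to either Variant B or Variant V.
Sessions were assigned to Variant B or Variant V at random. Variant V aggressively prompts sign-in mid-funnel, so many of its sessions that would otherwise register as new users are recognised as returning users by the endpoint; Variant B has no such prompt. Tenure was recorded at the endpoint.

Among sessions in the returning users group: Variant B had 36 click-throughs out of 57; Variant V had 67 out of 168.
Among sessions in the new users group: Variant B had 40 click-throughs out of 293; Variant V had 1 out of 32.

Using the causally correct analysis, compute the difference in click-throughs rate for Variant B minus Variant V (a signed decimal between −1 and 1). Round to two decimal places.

User tenure is downstream of the variant. One should not condition on a consequence of treatment, so the overall rates are the right comparison.
The causal difference is the pooled difference: 0.217 − 0.340 = -0.123.

-0.12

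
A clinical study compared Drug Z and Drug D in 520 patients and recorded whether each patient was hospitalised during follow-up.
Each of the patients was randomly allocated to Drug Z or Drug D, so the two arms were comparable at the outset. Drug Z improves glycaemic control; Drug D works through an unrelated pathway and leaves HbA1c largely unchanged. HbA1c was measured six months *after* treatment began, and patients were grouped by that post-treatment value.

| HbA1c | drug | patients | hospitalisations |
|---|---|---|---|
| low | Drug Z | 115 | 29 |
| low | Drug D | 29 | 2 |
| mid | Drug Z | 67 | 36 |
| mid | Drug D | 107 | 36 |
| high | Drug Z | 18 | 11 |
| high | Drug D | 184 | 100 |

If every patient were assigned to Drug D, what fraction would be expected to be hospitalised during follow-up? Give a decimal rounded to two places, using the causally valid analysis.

0.43

Stratifying would compare drugs among patients the drugs themselves sorted into HbA1c groups — a form of selection on an intermediate. The unconditioned pooled rates give the total causal effect.
So P(outcome | do(Drug D)) is just the pooled rate for Drug D: 138/320 = 0.431.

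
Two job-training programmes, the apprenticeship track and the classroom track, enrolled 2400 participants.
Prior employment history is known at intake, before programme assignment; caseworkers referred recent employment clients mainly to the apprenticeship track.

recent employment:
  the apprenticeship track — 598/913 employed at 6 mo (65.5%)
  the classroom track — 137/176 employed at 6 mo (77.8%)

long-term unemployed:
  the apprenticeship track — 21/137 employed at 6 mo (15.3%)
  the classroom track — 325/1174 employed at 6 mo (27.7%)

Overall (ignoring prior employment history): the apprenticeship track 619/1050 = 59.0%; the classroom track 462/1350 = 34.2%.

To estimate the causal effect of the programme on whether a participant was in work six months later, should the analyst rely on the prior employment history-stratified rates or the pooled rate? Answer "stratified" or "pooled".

stratified

Nothing the programme does changes prior employment history; the imbalance is an allocation artefact. With prior employment history also predicting the outcome, the pooled figure is confounded, and the within-stratum comparison is the causal one.
Within each level — recent employment: 65.5% vs 77.8%; long-term unemployed: 15.3% vs 27.7% — the classroom track is higher every time.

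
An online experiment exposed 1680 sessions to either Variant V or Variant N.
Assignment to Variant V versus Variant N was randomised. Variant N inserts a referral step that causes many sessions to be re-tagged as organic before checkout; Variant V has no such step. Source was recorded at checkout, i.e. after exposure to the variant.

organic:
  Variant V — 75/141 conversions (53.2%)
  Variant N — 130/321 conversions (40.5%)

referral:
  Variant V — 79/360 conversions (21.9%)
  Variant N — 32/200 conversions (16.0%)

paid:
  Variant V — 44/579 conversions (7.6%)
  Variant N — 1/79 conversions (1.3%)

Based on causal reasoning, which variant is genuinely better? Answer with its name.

Stratifying would compare variants among sessions the variants themselves sorted into traffic source groups — a form of selection on an intermediate. The unconditioned pooled rates give the total causal effect.
Pooled: Variant V 18.3% vs Variant N 27.2%; Variant N is higher overall.

Variant N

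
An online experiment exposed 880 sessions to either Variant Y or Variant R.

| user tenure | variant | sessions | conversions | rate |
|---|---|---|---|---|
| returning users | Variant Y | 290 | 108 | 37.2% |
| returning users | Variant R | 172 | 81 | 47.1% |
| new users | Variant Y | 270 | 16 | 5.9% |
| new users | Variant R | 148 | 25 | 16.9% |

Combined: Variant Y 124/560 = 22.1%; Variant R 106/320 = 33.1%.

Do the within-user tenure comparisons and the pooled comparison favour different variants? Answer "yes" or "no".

no

Within each user tenure level (returning users 37.2% vs 47.1%; new users 5.9% vs 16.9%), Variant R has the higher rate every time. Pooled: 22.1% vs 33.1% — Variant R has the higher rate overall. They agree.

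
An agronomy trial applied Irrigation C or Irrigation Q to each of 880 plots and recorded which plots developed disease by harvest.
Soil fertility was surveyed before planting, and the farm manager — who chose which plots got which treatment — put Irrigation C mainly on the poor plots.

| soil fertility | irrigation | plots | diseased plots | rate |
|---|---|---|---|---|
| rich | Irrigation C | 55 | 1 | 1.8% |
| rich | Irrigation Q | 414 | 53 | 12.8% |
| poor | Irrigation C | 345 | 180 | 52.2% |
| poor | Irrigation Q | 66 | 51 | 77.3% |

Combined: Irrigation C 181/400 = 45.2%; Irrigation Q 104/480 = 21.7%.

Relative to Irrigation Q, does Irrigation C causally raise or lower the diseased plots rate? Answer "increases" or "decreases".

The soil fertility-specific comparison favours Irrigation C throughout, but the pooled figures favour Irrigation Q. The question is whether to condition on soil fertility.
Here soil fertility is a common cause — it drives both which irrigation a case falls under and the outcome. The crude comparison mixes populations; the stratum-specific rates are the causally relevant ones.
Within each level — rich: 1.8% vs 12.8%; poor: 52.2% vs 77.3% — Irrigation C is lower every time.

decreases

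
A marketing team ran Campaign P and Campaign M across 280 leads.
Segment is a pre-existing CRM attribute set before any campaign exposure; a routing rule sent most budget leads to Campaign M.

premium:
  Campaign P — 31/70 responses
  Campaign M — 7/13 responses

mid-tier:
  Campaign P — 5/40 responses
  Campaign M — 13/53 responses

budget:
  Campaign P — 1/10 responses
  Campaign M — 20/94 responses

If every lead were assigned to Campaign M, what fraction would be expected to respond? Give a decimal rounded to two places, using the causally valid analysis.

Within every customer segment level Campaign M has the higher rate, yet pooled Campaign P does — Simpson's reversal.
Here customer segment is a common cause — it drives both which campaign a case falls under and the outcome. The crude comparison mixes populations; the stratum-specific rates are the causally relevant ones.
Standardising Campaign M to the population customer segment mix: 0.296·7/13 + 0.332·13/53 + 0.371·20/94 = 0.320.

0.32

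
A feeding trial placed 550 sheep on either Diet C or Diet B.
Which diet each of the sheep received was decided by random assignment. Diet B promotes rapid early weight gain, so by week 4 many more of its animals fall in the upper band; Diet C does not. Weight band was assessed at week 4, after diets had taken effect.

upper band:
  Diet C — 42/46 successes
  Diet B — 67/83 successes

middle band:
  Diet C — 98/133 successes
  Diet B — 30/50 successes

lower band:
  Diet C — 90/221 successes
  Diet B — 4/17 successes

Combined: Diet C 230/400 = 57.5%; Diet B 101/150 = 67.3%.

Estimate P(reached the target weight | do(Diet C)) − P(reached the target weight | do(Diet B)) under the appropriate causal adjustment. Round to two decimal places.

-0.10

The distribution of week-4 weight band is itself part of what the diet does — it is an intermediate outcome. Holding it fixed would remove that part of the effect; the total effect is the pooled difference.
The causal difference is the pooled difference: 0.575 − 0.673 = -0.098.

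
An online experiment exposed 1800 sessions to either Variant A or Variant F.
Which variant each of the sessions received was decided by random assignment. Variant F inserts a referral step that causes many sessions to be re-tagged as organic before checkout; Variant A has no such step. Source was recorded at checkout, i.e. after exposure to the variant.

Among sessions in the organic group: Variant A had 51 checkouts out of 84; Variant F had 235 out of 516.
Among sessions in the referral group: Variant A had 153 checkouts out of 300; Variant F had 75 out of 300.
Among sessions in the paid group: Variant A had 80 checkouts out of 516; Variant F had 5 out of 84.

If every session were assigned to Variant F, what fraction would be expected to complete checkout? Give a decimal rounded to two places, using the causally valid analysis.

0.35

The traffic source-specific comparison favours Variant A throughout, but the pooled figures favour Variant F. The question is whether to condition on traffic source.
Because the variant influences traffic source, traffic source is a post-treatment mediator, not a confounder. Stratifying on it would bias the estimate; the causal effect is the crude pooled difference.
So P(outcome | do(Variant F)) is just the pooled rate for Variant F: 315/900 = 0.350.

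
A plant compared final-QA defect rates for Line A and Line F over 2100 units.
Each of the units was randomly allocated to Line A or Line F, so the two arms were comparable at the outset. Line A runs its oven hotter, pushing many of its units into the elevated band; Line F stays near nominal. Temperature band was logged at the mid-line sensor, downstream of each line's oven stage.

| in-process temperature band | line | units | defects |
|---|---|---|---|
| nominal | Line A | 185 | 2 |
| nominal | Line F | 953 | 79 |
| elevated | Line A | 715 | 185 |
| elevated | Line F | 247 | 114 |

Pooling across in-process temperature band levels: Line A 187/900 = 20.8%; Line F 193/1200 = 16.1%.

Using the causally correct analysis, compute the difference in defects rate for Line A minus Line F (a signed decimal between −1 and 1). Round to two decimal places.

In-process temperature band is downstream of the line. One should not condition on a consequence of treatment, so the overall rates are the right comparison.
The causal difference is the pooled difference: 0.208 − 0.161 = +0.047.

+0.05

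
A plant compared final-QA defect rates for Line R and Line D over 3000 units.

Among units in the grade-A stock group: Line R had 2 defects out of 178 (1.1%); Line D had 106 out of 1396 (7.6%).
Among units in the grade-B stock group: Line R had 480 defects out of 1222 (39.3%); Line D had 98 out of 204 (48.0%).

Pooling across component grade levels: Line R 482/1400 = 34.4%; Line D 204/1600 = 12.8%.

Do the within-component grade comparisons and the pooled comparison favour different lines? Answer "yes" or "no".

Within each component grade level (grade-A stock 1.1% vs 7.6%; grade-B stock 39.3% vs 48.0%), Line R has the lower rate every time. Pooled: 34.4% vs 12.8% — Line D has the lower rate overall. The two comparisons disagree.

yes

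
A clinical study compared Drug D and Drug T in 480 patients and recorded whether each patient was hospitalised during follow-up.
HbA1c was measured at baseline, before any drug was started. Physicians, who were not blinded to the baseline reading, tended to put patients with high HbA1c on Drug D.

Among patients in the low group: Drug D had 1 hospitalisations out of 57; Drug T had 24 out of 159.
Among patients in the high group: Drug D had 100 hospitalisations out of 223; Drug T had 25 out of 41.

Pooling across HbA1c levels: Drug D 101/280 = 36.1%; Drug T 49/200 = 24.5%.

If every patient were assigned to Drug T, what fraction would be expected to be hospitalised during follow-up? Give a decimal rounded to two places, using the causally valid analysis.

The imbalance in HbA1c arose from how patients were allocated, not from anything the drug did; and HbA1c independently affects the outcome. The pooled gap is confounded — condition on HbA1c.
Standardising Drug T to the population HbA1c mix: 0.450·24/159 + 0.550·25/41 = 0.403.

0.40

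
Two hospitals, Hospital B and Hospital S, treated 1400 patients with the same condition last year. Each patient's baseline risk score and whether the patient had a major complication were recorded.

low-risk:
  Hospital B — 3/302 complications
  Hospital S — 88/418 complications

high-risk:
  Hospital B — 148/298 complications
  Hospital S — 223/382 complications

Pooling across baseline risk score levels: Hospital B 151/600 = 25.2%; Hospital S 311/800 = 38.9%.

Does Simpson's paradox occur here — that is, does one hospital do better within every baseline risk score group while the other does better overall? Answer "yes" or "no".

Within each baseline risk score level (low-risk 1.0% vs 21.1%; high-risk 49.7% vs 58.4%), Hospital B has the lower rate every time. Pooled: 25.2% vs 38.9% — Hospital B has the lower rate overall. They agree.

no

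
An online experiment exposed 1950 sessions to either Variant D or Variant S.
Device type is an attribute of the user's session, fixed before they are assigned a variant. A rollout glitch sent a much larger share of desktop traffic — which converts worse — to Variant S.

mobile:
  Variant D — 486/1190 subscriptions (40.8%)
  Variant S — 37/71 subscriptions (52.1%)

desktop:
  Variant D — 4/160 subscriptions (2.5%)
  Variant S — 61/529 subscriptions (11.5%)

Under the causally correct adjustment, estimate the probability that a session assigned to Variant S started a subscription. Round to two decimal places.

Device type satisfies the back-door criterion: it is not a descendant of the variant, and it blocks the spurious path from variant to outcome. Adjusting for it (i.e., using the within-device type rates) gives the causal effect.
Standardising Variant S to the population device type mix: 0.647·37/71 + 0.353·61/529 = 0.378.

0.38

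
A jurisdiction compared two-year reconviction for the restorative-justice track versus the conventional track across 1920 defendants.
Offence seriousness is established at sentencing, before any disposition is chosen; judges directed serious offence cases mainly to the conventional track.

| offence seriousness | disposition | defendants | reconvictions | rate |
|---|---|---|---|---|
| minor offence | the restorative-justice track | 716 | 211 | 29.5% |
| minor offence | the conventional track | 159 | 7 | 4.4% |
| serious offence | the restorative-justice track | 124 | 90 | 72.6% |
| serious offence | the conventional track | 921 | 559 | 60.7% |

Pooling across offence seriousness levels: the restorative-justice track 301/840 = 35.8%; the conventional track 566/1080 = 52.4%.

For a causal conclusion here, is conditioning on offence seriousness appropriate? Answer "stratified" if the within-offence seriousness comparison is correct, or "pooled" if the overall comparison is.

stratified

The stratified and pooled comparisons disagree (the conventional track wins within each offence seriousness; the restorative-justice track wins overall), so the answer turns on the causal role of offence seriousness.
The imbalance in offence seriousness arose from how defendants were allocated, not from anything the disposition did; and offence seriousness independently affects the outcome. The pooled gap is confounded — condition on offence seriousness.
Within each level — minor offence: 29.5% vs 4.4%; serious offence: 72.6% vs 60.7% — the conventional track is lower every time.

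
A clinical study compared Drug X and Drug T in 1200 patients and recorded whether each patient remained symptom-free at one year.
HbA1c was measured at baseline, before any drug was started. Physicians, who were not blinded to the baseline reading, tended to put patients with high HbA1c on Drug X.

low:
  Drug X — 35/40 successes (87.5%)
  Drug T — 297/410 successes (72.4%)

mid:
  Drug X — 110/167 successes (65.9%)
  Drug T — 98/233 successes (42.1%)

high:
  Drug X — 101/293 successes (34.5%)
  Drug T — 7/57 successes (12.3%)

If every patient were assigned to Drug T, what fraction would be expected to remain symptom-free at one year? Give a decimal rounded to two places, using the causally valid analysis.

0.45

The stratified and pooled comparisons disagree (Drug X wins within each HbA1c; Drug T wins overall), so the answer turns on the causal role of HbA1c.
Here HbA1c is a common cause — it drives both which drug a case falls under and the outcome. The crude comparison mixes populations; the stratum-specific rates are the causally relevant ones.
Standardising Drug T to the population HbA1c mix: 0.375·297/410 + 0.333·98/233 + 0.292·7/57 = 0.448.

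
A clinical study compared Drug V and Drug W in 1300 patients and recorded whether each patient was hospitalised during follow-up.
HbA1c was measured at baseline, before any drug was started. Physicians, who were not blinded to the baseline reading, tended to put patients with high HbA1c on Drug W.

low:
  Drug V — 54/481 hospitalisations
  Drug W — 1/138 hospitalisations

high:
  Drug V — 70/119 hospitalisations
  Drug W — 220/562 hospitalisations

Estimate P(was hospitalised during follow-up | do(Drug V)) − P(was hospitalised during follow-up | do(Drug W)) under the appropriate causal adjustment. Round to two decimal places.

HbA1c satisfies the back-door criterion: it is not a descendant of the drug, and it blocks the spurious path from drug to outcome. Adjusting for it (i.e., using the within-HbA1c rates) gives the causal effect.
Adjusting over the population distribution of HbA1c: 0.476·(0.112−0.007) + 0.524·(0.588−0.391) = +0.153.

+0.15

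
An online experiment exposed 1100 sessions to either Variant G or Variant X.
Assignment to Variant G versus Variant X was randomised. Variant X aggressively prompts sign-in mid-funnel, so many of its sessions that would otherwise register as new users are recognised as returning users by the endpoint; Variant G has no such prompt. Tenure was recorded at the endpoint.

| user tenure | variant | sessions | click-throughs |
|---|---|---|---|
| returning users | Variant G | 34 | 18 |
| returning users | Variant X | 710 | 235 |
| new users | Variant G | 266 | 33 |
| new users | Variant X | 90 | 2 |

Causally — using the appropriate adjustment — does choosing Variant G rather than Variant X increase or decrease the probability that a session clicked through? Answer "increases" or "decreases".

decreases

Because the variant influences user tenure, user tenure is a post-treatment mediator, not a confounder. Stratifying on it would bias the estimate; the causal effect is the crude pooled difference.
Pooled: Variant G 17.0% vs Variant X 29.6%; Variant X is higher overall.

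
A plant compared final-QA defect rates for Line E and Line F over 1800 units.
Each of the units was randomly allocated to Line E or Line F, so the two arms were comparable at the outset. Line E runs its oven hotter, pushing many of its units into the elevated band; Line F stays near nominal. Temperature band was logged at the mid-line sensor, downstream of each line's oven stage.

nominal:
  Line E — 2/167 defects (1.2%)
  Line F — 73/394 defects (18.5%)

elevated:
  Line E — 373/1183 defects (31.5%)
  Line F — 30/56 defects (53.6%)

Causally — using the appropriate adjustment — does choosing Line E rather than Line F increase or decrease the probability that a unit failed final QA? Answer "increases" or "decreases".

Line E is lower inside every in-process temperature band stratum but Line F is lower in aggregate. Whether to stratify depends on how in-process temperature band relates to the line.
Because the line influences in-process temperature band, in-process temperature band is a post-treatment mediator, not a confounder. Stratifying on it would bias the estimate; the causal effect is the crude pooled difference.
Pooled: Line E 27.8% vs Line F 22.9%; Line F is lower overall.

increases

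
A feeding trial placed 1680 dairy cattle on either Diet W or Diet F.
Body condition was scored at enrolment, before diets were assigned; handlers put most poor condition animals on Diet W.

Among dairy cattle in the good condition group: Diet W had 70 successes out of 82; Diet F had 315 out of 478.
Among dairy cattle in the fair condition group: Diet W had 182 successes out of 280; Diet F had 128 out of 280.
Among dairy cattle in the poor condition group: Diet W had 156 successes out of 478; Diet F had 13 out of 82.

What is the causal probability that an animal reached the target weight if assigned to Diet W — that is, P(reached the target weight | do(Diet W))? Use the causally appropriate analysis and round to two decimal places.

0.61

The starting body condition-specific comparison favours Diet W throughout, but the pooled figures favour Diet F. The question is whether to condition on starting body condition.
Here starting body condition is a common cause — it drives both which diet a case falls under and the outcome. The crude comparison mixes populations; the stratum-specific rates are the causally relevant ones.
Standardising Diet W to the population starting body condition mix: 0.333·70/82 + 0.333·182/280 + 0.333·156/478 = 0.610.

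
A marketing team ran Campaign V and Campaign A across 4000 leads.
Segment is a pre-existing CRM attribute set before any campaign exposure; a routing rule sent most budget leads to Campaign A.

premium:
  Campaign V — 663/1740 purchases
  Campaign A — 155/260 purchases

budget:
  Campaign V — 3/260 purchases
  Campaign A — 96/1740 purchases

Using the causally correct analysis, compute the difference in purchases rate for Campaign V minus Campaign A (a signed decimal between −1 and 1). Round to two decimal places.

The stratified and pooled comparisons disagree (Campaign A wins within each customer segment; Campaign V wins overall), so the answer turns on the causal role of customer segment.
Since customer segment is a pre-existing factor (not a product of the campaign) and it affects the outcome on its own, it is a confounder. The stratified rates, not the pooled rate, identify the causal effect.
Adjusting over the population distribution of customer segment: 0.500·(0.381−0.596) + 0.500·(0.012−0.055) = -0.129.

-0.13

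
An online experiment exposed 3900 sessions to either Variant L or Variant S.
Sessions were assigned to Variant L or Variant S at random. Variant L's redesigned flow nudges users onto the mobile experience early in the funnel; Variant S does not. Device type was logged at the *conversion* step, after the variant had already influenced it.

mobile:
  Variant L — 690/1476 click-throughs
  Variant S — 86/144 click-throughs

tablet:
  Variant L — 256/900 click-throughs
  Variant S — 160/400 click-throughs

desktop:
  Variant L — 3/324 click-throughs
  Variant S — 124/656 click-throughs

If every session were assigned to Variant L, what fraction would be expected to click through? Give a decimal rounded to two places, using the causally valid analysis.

0.35

Stratifying would compare variants among sessions the variants themselves sorted into device type groups — a form of selection on an intermediate. The unconditioned pooled rates give the total causal effect.
So P(outcome | do(Variant L)) is just the pooled rate for Variant L: 949/2700 = 0.351.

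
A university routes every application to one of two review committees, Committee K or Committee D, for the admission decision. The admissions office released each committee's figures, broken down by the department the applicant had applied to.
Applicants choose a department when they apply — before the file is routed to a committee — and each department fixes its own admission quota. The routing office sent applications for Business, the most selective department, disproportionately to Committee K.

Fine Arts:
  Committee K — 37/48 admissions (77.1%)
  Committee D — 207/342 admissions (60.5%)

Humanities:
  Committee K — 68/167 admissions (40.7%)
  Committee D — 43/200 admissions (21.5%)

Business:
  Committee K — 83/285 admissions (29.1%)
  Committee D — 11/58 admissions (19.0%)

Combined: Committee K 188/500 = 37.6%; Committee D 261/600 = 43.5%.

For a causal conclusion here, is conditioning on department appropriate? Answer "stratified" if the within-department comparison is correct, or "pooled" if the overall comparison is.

stratified

Department satisfies the back-door criterion: it is not a descendant of the review committee, and it blocks the spurious path from review committee to outcome. Adjusting for it (i.e., using the within-department rates) gives the causal effect.
Within each level — Fine Arts: 77.1% vs 60.5%; Humanities: 40.7% vs 21.5%; Business: 29.1% vs 19.0% — Committee K is higher every time.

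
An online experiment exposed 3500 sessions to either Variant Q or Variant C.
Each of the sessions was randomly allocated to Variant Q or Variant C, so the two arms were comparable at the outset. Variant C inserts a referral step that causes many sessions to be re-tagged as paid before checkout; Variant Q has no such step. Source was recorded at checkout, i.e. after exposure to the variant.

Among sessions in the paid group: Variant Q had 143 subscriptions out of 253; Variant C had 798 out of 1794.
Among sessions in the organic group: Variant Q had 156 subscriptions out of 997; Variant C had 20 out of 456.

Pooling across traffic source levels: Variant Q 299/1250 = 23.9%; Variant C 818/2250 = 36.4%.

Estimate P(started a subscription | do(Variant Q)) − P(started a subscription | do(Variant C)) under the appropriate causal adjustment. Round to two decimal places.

The stratified and pooled comparisons disagree (Variant Q wins within each traffic source; Variant C wins overall), so the answer turns on the causal role of traffic source.
Because the variant influences traffic source, traffic source is a post-treatment mediator, not a confounder. Stratifying on it would bias the estimate; the causal effect is the crude pooled difference.
The causal difference is the pooled difference: 0.239 − 0.364 = -0.124.

-0.12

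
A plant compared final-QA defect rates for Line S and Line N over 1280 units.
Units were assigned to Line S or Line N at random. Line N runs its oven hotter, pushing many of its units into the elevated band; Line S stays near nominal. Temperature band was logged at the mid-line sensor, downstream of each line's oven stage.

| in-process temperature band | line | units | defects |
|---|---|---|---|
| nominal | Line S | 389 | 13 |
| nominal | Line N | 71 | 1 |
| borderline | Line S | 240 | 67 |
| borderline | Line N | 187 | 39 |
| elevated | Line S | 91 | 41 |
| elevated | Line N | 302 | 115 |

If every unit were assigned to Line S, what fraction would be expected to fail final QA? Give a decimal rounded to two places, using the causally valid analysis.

The distribution of in-process temperature band is itself part of what the line does — it is an intermediate outcome. Holding it fixed would remove that part of the effect; the total effect is the pooled difference.
So P(outcome | do(Line S)) is just the pooled rate for Line S: 121/720 = 0.168.

0.17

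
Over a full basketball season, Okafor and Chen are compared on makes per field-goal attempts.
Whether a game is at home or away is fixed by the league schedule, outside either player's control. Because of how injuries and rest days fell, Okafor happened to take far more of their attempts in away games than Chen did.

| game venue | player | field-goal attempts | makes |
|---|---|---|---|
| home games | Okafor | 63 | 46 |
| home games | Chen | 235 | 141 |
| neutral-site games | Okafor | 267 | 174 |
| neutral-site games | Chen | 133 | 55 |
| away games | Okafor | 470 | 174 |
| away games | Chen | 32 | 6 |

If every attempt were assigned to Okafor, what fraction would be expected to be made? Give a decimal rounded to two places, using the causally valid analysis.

0.55

Game venue is set before the player has any effect — it is not caused by the player — and it independently drives the outcome. That makes it a confounder, so the causal comparison is within game venue levels.
Standardising Okafor to the population game venue mix: 0.248·46/63 + 0.333·174/267 + 0.418·174/470 = 0.553.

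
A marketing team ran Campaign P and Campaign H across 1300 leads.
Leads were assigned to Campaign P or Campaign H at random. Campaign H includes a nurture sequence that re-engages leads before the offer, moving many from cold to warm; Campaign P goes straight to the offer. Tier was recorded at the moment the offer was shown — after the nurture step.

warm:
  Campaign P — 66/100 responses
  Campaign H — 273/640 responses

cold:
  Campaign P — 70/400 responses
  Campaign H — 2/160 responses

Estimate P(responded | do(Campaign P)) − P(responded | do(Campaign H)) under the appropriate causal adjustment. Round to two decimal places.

Stratifying would compare campaigns among leads the campaigns themselves sorted into engagement tier groups — a form of selection on an intermediate. The unconditioned pooled rates give the total causal effect.
The causal difference is the pooled difference: 0.272 − 0.344 = -0.072.

-0.07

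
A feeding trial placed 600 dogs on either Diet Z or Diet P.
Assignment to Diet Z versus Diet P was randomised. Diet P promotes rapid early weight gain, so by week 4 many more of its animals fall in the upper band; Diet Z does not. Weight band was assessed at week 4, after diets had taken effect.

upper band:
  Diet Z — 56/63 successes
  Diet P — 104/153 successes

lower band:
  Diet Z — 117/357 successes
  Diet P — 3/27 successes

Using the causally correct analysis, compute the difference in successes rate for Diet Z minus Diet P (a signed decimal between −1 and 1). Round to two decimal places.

-0.18

Diet Z is higher inside every week-4 weight band stratum but Diet P is higher in aggregate. Whether to stratify depends on how week-4 weight band relates to the diet.
Stratifying would compare diets among dogs the diets themselves sorted into week-4 weight band groups — a form of selection on an intermediate. The unconditioned pooled rates give the total causal effect.
The causal difference is the pooled difference: 0.412 − 0.594 = -0.183.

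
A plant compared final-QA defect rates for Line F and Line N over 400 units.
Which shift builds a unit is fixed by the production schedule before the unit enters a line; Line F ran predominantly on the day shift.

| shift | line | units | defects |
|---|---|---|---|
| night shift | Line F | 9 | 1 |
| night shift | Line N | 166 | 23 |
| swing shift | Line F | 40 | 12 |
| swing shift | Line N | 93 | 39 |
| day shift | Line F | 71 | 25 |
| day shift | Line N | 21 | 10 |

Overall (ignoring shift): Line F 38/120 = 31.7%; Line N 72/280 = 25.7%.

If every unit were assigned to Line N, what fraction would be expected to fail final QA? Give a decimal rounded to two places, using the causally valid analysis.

Nothing the line does changes shift; the imbalance is an allocation artefact. With shift also predicting the outcome, the pooled figure is confounded, and the within-stratum comparison is the causal one.
Standardising Line N to the population shift mix: 0.438·23/166 + 0.333·39/93 + 0.230·10/21 = 0.310.

0.31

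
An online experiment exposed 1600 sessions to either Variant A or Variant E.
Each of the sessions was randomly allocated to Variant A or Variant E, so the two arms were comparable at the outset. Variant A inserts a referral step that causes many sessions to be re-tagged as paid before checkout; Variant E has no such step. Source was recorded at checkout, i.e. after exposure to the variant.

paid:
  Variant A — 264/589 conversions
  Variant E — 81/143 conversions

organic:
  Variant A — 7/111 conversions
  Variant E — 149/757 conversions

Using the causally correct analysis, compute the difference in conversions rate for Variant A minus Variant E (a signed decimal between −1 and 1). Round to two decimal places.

Variant E is higher inside every traffic source stratum but Variant A is higher in aggregate. Whether to stratify depends on how traffic source relates to the variant.
Traffic source lies on the pathway variant → traffic source → outcome, so adjusting for it blocks the indirect effect. For the total causal effect of variant, use the unadjusted pooled rates.
The causal difference is the pooled difference: 0.387 − 0.256 = +0.132.

+0.13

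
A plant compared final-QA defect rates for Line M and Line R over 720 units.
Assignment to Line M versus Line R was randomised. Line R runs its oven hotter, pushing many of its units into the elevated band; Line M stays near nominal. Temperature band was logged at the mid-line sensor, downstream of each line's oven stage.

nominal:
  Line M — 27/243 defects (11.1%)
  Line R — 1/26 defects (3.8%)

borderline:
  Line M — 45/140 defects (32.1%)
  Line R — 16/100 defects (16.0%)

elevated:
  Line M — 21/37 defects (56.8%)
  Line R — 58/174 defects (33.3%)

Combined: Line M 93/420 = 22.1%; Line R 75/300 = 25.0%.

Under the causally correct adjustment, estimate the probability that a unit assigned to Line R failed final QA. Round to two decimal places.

0.25

Stratifying would compare lines among units the lines themselves sorted into in-process temperature band groups — a form of selection on an intermediate. The unconditioned pooled rates give the total causal effect.
So P(outcome | do(Line R)) is just the pooled rate for Line R: 75/300 = 0.250.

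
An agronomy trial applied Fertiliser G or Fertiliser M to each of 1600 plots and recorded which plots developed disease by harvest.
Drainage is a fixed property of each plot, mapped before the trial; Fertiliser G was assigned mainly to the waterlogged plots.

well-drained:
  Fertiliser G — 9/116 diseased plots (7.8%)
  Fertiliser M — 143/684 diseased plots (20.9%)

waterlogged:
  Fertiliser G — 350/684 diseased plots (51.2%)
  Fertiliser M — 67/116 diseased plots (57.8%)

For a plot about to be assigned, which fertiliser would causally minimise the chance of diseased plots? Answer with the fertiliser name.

Fertiliser G

Field drainage is set before the fertiliser has any effect — it is not caused by the fertiliser — and it independently drives the outcome. That makes it a confounder, so the causal comparison is within field drainage levels.
Within each level — well-drained: 7.8% vs 20.9%; waterlogged: 51.2% vs 57.8% — Fertiliser G is lower every time.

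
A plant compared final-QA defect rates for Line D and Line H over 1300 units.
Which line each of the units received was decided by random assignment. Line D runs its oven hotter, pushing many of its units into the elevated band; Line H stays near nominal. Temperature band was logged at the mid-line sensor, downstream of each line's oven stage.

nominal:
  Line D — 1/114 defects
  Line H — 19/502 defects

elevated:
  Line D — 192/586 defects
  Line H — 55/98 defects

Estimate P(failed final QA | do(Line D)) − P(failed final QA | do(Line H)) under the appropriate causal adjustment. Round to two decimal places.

In-process temperature band here is a post-treatment variable shaped by the line; conditioning on it would introduce bias rather than remove it. The overall comparison is the causal one.
The causal difference is the pooled difference: 0.276 − 0.123 = +0.152.

+0.15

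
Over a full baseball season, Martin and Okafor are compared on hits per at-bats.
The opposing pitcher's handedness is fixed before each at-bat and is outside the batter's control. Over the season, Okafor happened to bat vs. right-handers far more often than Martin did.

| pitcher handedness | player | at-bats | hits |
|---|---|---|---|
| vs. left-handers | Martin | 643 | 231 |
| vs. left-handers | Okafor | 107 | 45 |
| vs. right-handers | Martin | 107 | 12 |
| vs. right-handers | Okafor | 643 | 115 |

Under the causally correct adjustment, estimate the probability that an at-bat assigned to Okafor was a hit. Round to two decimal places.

Pitcher handedness differs across players for reasons unrelated to any effect of the player itself, and it separately predicts the outcome — a classic confounder. We must compare within pitcher handedness levels.
Standardising Okafor to the population pitcher handedness mix: 0.500·45/107 + 0.500·115/643 = 0.300.

0.30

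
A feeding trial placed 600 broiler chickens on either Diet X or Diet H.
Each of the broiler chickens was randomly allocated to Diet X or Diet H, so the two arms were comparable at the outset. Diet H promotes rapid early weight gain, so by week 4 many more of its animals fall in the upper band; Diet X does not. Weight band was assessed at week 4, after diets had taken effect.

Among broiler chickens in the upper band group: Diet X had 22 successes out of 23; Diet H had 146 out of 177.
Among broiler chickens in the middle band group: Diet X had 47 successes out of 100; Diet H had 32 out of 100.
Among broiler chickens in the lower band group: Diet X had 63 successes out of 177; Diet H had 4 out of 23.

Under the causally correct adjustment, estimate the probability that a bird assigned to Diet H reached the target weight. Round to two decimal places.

0.61

Stratifying would compare diets among broiler chickens the diets themselves sorted into week-4 weight band groups — a form of selection on an intermediate. The unconditioned pooled rates give the total causal effect.
So P(outcome | do(Diet H)) is just the pooled rate for Diet H: 182/300 = 0.607.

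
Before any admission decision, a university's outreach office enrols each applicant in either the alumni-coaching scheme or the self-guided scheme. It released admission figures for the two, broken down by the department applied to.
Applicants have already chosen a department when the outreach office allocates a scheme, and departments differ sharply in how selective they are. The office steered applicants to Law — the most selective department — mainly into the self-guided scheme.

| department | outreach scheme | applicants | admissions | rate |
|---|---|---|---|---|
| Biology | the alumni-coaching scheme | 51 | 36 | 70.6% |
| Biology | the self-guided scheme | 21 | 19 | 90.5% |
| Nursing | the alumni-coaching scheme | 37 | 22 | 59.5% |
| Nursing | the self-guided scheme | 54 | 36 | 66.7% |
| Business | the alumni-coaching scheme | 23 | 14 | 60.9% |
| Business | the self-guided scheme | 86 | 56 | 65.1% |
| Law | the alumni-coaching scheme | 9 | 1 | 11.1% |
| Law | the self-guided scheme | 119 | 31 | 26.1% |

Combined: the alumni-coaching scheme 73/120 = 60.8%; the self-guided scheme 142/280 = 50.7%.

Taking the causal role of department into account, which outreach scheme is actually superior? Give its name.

The department-specific comparison favours the self-guided scheme throughout, but the pooled figures favour the alumni-coaching scheme. The question is whether to condition on department.
Department is set before the outreach scheme has any effect — it is not caused by the outreach scheme — and it independently drives the outcome. That makes it a confounder, so the causal comparison is within department levels.
Within each level — Biology: 70.6% vs 90.5%; Nursing: 59.5% vs 66.7%; Business: 60.9% vs 65.1%; Law: 11.1% vs 26.1% — the self-guided scheme is higher every time.

the self-guided scheme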